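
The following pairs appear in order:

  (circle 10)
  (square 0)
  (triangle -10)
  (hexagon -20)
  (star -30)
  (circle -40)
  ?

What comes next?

(square -50)

Shape: repeats circle → square → triangle → hexagon → star, so circle, square, triangle, hexagon, star, circle → square.
Second value — −10 each step: 10, 0, -10, -20, -30, -40 → -50.
Combining the parts gives (square -50).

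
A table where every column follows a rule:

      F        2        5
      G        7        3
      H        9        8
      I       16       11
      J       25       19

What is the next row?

Letter — letters move forward 1 place in the alphabet: F, G, H, I, J → K.
Second component goes 2, 7, 9, 16, 25 → 41 (each term is the sum of the two before it).
Third component: each term is the sum of the two before it, so 5, 3, 8, 11, 19 → 30.
Putting it together: K  41  30.

K  41  30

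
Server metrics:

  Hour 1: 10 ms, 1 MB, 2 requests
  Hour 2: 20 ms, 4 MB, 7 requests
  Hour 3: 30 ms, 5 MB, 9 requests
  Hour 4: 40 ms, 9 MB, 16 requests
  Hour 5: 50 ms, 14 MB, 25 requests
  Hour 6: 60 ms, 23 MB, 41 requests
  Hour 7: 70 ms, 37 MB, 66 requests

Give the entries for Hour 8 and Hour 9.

Ms: 10, 20, 30, 40, 50, 60, 70 → 80 → 90 (+10 each step).
MB — each term is the sum of the two before it: 1, 4, 5, 9, 14, 23, 37 → 60 → 97.
Requests: each term is the sum of the two before it, so 2, 7, 9, 16, 25, 41, 66 → 107 → 173.
Putting the parts together: 80 ms, 60 MB, 107 requests and then 90 ms, 97 MB, 173 requests.

80 ms, 60 MB, 107 requests; 90 ms, 97 MB, 173 requests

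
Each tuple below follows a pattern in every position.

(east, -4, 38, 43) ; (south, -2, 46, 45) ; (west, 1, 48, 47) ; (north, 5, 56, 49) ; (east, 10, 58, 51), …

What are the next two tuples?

Direction: repeats east → south → west → north, so east, south, west, north, east → south → west.
Second part: differences are 2, 3, 4, … (increasing by 1 each time); -4, -2, 1, 5, 10 → 16 → 23.
Third part: alternating steps +8, +2, +8, +2, …; 38, 46, 48, 56, 58 → 66 → 68.
Fourth part: 43, 45, 47, 49, 51 → 53 → 55 (+2 each step).
Putting the parts together: (south, 16, 66, 53) and then (west, 23, 68, 55).

(south, 16, 66, 53), (west, 23, 68, 55)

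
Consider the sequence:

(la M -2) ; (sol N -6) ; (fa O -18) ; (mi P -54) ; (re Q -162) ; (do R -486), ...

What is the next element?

Note: runs backward through the solfège scale do→ti, so la, sol, fa, mi, re, do → ti.
Letter: letters move forward 1 place in the alphabet, so M, N, O, P, Q, R → S.
Third slot: ×3 each step, so -2, -6, -18, -54, -162, -486 → -1458.
Combining the parts gives (ti S -1458).

(ti S -1458)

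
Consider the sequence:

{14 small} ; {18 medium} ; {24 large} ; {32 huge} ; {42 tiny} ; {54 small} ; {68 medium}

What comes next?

{84 large}

First value: differences are 4, 6, 8, … (increasing by 2 each time); 14, 18, 24, 32, 42, 54, 68 → 84.
Size: small, medium, large, huge, tiny, small, medium → large (repeats small → medium → large → huge → tiny).
Putting it together: {84 large}.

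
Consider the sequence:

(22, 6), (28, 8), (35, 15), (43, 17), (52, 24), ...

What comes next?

First part: differences are 6, 7, 8, … (increasing by 1 each time), so 22, 28, 35, 43, 52 → 62.
Second part goes 6, 8, 15, 17, 24 → 26 (alternating steps +2, +7, +2, +7, …).
Combining the parts gives (62, 26).

(62, 26)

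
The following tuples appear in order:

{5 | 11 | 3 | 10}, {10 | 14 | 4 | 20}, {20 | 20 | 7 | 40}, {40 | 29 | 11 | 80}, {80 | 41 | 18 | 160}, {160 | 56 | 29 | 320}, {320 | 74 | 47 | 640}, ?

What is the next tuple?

First slot goes 5, 10, 20, 40, 80, 160, 320 → 640 (×2 each step).
Second slot: 11, 14, 20, 29, 41, 56, 74 → 95 (differences are 3, 6, 9, … (increasing by 3 each time)).
Third slot — each term is the sum of the two before it: 3, 4, 7, 11, 18, 29, 47 → 76.
Fourth slot: always 2 × the first slot, so 10, 20, 40, 80, 160, 320, 640 → 1280.
Putting it together: {640 | 95 | 76 | 1280}.

{640 | 95 | 76 | 1280}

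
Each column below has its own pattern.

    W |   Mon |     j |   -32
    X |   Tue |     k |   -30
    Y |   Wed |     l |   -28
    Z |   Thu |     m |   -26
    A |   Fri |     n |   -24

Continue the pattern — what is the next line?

B  Sat  o  -22

For the first letter, letters move forward 1 place in the alphabet, wrapping Z→A: W, X, Y, Z, A → B.
Day: runs through the weekdays Mon→Sun, so Mon, Tue, Wed, Thu, Fri → Sat.
For the second letter, letters move forward 1 place in the alphabet: j, k, l, m, n → o.
Fourth component — +2 each step: -32, -30, -28, -26, -24 → -22.
Combining the parts gives B  Sat  o  -22.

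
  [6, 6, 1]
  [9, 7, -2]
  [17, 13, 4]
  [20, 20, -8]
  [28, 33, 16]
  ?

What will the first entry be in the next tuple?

First entry: alternating steps +3, +8, +3, +8, …; 6, 9, 17, 20, 28 → 31.
Second entry: each term is the sum of the two before it; 6, 7, 13, 20, 33 → 53.
Third entry — ×(-2) each step: 1, -2, 4, -8, 16 → -32.

31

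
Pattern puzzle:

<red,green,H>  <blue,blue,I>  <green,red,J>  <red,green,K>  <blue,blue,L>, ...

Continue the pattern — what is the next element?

<green,red,M>

For the first colour, repeats red → blue → green: red, blue, green, red, blue → green.
Second colour: repeats green → blue → red; green, blue, red, green, blue → red.
For the letter, letters move forward 1 place in the alphabet: H, I, J, K, L → M.
Putting it together: <green,red,M>.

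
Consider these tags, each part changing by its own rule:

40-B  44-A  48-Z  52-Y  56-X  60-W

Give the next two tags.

First component: +4 each step; 40, 44, 48, 52, 56, 60 → 64 → 68.
Letter goes B, A, Z, Y, X, W → V → U (letters move back 1 place in the alphabet, wrapping A→Z).
So the next two tags are 64-V and 68-U.

64-V, 68-U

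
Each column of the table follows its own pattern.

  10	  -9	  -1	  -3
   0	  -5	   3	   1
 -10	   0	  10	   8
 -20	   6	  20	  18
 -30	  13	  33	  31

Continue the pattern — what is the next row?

-40  21  49  47

First component: −10 each step; 10, 0, -10, -20, -30 → -40.
Second component: differences are 4, 5, 6, … (increasing by 1 each time), so -9, -5, 0, 6, 13 → 21.
Third component: -1, 3, 10, 20, 33 → 49 (differences are 4, 7, 10, … (increasing by 3 each time)).
Fourth component goes -3, 1, 8, 18, 31 → 47 (always 2 less than the third component).
Putting it together: -40  21  49  47.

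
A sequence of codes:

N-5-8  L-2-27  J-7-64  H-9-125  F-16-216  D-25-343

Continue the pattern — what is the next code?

B-41-512

Letter: letters move back 2 places in the alphabet; N, L, J, H, F, D → B.
Second component goes 5, 2, 7, 9, 16, 25 → 41 (each term is the sum of the two before it).
Third component goes 8, 27, 64, 125, 216, 343 → 512 (perfect cubes: 2³, 3³, 4³, …).
Combining the parts gives B-41-512.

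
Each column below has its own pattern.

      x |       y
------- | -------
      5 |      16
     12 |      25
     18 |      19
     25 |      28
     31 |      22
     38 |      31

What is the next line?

Column x — alternating steps +7, +6, +7, +6, …: 5, 12, 18, 25, 31, 38 → 44.
Column y goes 16, 25, 19, 28, 22, 31 → 25 (alternating steps +9, −6, +9, −6, …).
Putting it together: 44  25.

44  25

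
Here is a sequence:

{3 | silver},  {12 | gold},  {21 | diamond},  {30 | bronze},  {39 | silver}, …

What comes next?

First part: 3, 12, 21, 30, 39 → 48 (+9 each step).
For the rank, repeats silver → gold → diamond → bronze: silver, gold, diamond, bronze, silver → gold.
So the next term is {48 | gold}.

{48 | gold}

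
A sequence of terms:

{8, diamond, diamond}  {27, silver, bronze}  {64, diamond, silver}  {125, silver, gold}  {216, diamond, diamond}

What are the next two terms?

{343, silver, bronze}, {512, diamond, silver}

First slot: perfect cubes: 2³, 3³, 4³, …, so 8, 27, 64, 125, 216 → 343 → 512.
First rank: diamond, silver, diamond, silver, diamond → silver → diamond (alternates diamond ↔ silver).
For the second rank, repeats diamond → bronze → silver → gold: diamond, bronze, silver, gold, diamond → bronze → silver.
So the next two terms are {343, silver, bronze} and {512, diamond, silver}.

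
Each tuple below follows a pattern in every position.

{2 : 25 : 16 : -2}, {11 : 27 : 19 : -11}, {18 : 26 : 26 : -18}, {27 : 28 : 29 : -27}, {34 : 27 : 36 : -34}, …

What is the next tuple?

First part — alternating steps +9, +7, +9, +7, …: 2, 11, 18, 27, 34 → 43.
Second part goes 25, 27, 26, 28, 27 → 29 (alternating steps +2, −1, +2, −1, …).
Third part — alternating steps +3, +7, +3, +7, …: 16, 19, 26, 29, 36 → 39.
Fourth part — always the negative of the first part: -2, -11, -18, -27, -34 → -43.
Putting it together: {43 : 29 : 39 : -43}.

{43 : 29 : 39 : -43}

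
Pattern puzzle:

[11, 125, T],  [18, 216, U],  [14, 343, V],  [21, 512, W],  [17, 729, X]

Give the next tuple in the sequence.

First value: 11, 18, 14, 21, 17 → 24 (alternating steps +7, −4, +7, −4, …).
Second value goes 125, 216, 343, 512, 729 → 1000 (perfect cubes: 5³, 6³, 7³, …).
Letter goes T, U, V, W, X → Y (letters move forward 1 place in the alphabet).
So the next tuple is [24, 1000, Y].

[24, 1000, Y]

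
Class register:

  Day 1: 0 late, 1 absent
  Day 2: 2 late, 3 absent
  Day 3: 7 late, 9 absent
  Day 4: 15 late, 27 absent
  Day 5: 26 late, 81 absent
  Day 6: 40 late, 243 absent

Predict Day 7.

57 late, 729 absent

Late: 0, 2, 7, 15, 26, 40 → 57 (differences are 2, 5, 8, … (increasing by 3 each time)).
Absent: ×3 each step; 1, 3, 9, 27, 81, 243 → 729.
So the next line is 57 late, 729 absent.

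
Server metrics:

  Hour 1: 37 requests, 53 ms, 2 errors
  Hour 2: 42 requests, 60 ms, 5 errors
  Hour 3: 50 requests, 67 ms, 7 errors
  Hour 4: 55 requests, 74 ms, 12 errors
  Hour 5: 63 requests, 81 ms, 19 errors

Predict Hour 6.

For the requests, alternating steps +5, +8, +5, +8, …: 37, 42, 50, 55, 63 → 68.
Ms — +7 each step: 53, 60, 67, 74, 81 → 88.
For the errors, each term is the sum of the two before it: 2, 5, 7, 12, 19 → 31.
Combining the parts gives 68 requests, 88 ms, 31 errors.

68 requests, 88 ms, 31 errors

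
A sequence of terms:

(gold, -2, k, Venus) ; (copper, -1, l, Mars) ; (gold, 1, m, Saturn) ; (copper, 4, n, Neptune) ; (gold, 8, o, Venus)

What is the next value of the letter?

p

For the letter, letters move forward 1 place in the alphabet: k, l, m, n, o → p.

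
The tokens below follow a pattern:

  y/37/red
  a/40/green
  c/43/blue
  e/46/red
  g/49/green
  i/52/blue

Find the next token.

k/55/red

Letter: letters move forward 2 places in the alphabet, wrapping Z→A; y, a, c, e, g, i → k.
Second component — +3 each step: 37, 40, 43, 46, 49, 52 → 55.
Colour: repeats red → green → blue, so red, green, blue, red, green, blue → red.
So the next token is k/55/red.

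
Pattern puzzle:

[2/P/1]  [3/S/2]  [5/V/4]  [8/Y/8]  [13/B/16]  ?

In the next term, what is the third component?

32

Third component: 1, 2, 4, 8, 16 → 32 (×2 each step).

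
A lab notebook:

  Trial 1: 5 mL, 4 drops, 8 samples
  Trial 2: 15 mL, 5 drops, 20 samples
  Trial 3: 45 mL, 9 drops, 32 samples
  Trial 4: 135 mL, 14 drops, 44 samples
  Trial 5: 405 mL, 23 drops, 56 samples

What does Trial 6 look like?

1215 mL, 37 drops, 68 samples

ML: ×3 each step, so 5, 15, 45, 135, 405 → 1215.
Drops: each term is the sum of the two before it, so 4, 5, 9, 14, 23 → 37.
Samples: 8, 20, 32, 44, 56 → 68 (+12 each step).
So the next line is 1215 mL, 37 drops, 68 samples.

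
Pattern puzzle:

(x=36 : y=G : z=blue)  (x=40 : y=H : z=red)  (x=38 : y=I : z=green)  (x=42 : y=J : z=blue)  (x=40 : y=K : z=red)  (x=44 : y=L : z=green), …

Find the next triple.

X: alternating steps +4, −2, +4, −2, …; 36, 40, 38, 42, 40, 44 → 42.
Y: G, H, I, J, K, L → M (letters move forward 1 place in the alphabet).
For the z, repeats blue → red → green: blue, red, green, blue, red, green → blue.
Putting it together: (x=42 : y=M : z=blue).

(x=42 : y=M : z=blue)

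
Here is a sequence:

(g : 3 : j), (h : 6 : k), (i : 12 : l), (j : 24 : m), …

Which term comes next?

First letter: letters move forward 1 place in the alphabet; g, h, i, j → k.
Second part goes 3, 6, 12, 24 → 48 (×2 each step).
Second letter goes j, k, l, m → n (letters move forward 1 place in the alphabet).
Combining the parts gives (k : 48 : n).

(k : 48 : n)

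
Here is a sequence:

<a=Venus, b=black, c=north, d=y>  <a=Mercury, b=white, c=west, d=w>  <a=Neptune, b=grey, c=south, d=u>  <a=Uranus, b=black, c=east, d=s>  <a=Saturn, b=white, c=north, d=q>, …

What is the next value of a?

Jupiter

A goes Venus, Mercury, Neptune, Uranus, Saturn → Jupiter (runs backward through the planets Mercury→Neptune).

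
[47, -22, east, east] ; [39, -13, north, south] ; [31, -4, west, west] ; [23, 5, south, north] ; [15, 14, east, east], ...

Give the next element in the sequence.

[7, 23, north, south]

First component — −8 each step: 47, 39, 31, 23, 15 → 7.
For the second component, +9 each step: -22, -13, -4, 5, 14 → 23.
First direction: east, north, west, south, east → north (repeats east → north → west → south).
Second direction — repeats east → south → west → north: east, south, west, north, east → south.
Putting it together: [7, 23, north, south].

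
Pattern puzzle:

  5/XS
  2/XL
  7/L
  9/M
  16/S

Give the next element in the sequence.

First component — each term is the sum of the two before it: 5, 2, 7, 9, 16 → 25.
Size — runs backward through clothing sizes XS→XL: XS, XL, L, M, S → XS.
So the next element is 25/XS.

25/XS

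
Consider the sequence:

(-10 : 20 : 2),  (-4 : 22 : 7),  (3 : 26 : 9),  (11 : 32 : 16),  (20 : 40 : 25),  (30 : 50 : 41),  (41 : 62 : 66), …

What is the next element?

First slot: differences are 6, 7, 8, … (increasing by 1 each time), so -10, -4, 3, 11, 20, 30, 41 → 53.
Second slot: differences are 2, 4, 6, … (increasing by 2 each time), so 20, 22, 26, 32, 40, 50, 62 → 76.
Third slot: 2, 7, 9, 16, 25, 41, 66 → 107 (each term is the sum of the two before it).
So the next element is (53 : 76 : 107).

(53 : 76 : 107)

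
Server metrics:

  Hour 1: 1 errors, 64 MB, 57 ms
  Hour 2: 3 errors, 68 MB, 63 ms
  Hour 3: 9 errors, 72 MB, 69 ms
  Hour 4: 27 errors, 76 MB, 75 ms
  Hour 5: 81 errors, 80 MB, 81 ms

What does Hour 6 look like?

Errors: 1, 3, 9, 27, 81 → 243 (×3 each step).
MB goes 64, 68, 72, 76, 80 → 84 (+4 each step).
Ms goes 57, 63, 69, 75, 81 → 87 (+6 each step).
So the next line is 243 errors, 84 MB, 87 ms.

243 errors, 84 MB, 87 ms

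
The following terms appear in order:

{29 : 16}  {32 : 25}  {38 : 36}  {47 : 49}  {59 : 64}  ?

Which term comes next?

First part — differences are 3, 6, 9, … (increasing by 3 each time): 29, 32, 38, 47, 59 → 74.
Second part: perfect squares: 4², 5², 6², …; 16, 25, 36, 49, 64 → 81.
So the next term is {74 : 81}.

{74 : 81}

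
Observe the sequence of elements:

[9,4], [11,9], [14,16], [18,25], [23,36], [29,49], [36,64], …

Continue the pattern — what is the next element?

[44,81]

First value — differences are 2, 3, 4, … (increasing by 1 each time): 9, 11, 14, 18, 23, 29, 36 → 44.
Second value: perfect squares: 2², 3², 4², …; 4, 9, 16, 25, 36, 49, 64 → 81.
Putting it together: [44,81].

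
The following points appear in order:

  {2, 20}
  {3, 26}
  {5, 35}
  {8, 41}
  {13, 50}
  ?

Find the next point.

First part: each term is the sum of the two before it, so 2, 3, 5, 8, 13 → 21.
Second part: alternating steps +6, +9, +6, +9, …; 20, 26, 35, 41, 50 → 56.
Combining the parts gives {21, 56}.

{21, 56}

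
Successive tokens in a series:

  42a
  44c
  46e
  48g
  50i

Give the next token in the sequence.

For the first component, +2 each step: 42, 44, 46, 48, 50 → 52.
Letter goes a, c, e, g, i → k (letters move forward 2 places in the alphabet).
Putting it together: 52k.

52k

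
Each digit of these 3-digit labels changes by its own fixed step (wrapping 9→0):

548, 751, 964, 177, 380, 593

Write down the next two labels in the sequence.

706, 919

First digit: 5, 7, 9, 1, 3, 5 → 7 → 9 (+2 each step, mod 10).
Second digit: 4, 5, 6, 7, 8, 9 → 0 → 1 (+1 each step, mod 10).
For the third digit, +3 each step, mod 10: 8, 1, 4, 7, 0, 3 → 6 → 9.
Putting the parts together: 706 and then 919.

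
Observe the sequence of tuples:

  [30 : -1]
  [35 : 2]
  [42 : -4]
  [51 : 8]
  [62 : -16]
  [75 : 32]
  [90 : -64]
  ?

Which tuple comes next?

[107 : 128]

First part goes 30, 35, 42, 51, 62, 75, 90 → 107 (differences are 5, 7, 9, … (increasing by 2 each time)).
Second part: -1, 2, -4, 8, -16, 32, -64 → 128 (×(-2) each step).
So the next tuple is [107 : 128].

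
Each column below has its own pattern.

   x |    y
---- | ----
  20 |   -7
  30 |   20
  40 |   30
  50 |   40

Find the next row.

60  50

Column x: 20, 30, 40, 50 → 60 (+10 each step).
Column y: -7, 20, 30, 40 → 50 (always the previous value of the column x).
Putting it together: 60  50.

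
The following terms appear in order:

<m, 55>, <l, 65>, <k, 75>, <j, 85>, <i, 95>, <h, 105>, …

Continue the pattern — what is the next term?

<g, 115>

Letter: letters move back 1 place in the alphabet, so m, l, k, j, i, h → g.
Second slot: +10 each step, so 55, 65, 75, 85, 95, 105 → 115.
Putting it together: <g, 115>.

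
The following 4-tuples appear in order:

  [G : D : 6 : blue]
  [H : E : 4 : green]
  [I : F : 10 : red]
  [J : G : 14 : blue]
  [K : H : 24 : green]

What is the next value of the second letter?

I

First letter — letters move forward 1 place in the alphabet: G, H, I, J, K → L.
Second letter — letters move forward 1 place in the alphabet: D, E, F, G, H → I.
Third component — each term is the sum of the two before it: 6, 4, 10, 14, 24 → 38.
Colour: blue, green, red, blue, green → red (repeats blue → green → red).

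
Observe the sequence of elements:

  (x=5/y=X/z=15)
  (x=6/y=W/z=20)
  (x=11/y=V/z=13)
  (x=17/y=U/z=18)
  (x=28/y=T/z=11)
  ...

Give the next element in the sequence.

X: 5, 6, 11, 17, 28 → 45 (each term is the sum of the two before it).
Y: letters move back 1 place in the alphabet, so X, W, V, U, T → S.
Z: alternating steps +5, −7, +5, −7, …, so 15, 20, 13, 18, 11 → 16.
So the next element is (x=45/y=S/z=16).

(x=45/y=S/z=16)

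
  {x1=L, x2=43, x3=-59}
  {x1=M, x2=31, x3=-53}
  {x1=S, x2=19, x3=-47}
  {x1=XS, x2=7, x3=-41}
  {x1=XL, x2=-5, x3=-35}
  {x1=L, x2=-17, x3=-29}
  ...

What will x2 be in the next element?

X2: 43, 31, 19, 7, -5, -17 → -29 (−12 each step).

-29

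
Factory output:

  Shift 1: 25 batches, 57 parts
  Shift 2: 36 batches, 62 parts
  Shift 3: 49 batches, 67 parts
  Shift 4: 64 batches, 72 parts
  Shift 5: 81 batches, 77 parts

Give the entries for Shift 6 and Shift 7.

Batches — perfect squares: 5², 6², 7², …: 25, 36, 49, 64, 81 → 100 → 121.
Parts goes 57, 62, 67, 72, 77 → 82 → 87 (+5 each step).
So the next two lines are 100 batches, 82 parts and 121 batches, 87 parts.

100 batches, 82 parts; 121 batches, 87 parts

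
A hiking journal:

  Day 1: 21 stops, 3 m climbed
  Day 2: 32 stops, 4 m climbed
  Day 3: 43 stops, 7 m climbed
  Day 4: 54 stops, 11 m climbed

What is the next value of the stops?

65

Stops: 21, 32, 43, 54 → 65 (+11 each step).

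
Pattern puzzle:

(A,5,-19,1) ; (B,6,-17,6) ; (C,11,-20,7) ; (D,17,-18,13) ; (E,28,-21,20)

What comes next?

Letter — letters move forward 1 place in the alphabet: A, B, C, D, E → F.
Second component goes 5, 6, 11, 17, 28 → 45 (each term is the sum of the two before it).
Third component — alternating steps +2, −3, +2, −3, …: -19, -17, -20, -18, -21 → -19.
Fourth component — each term is the sum of the two before it: 1, 6, 7, 13, 20 → 33.
So the next 4-tuple is (F,45,-19,33).

(F,45,-19,33)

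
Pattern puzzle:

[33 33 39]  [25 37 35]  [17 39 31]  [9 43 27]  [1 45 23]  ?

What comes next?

First slot goes 33, 25, 17, 9, 1 → -7 (−8 each step).
Second slot goes 33, 37, 39, 43, 45 → 49 (alternating steps +4, +2, +4, +2, …).
Third slot: −4 each step; 39, 35, 31, 27, 23 → 19.
Combining the parts gives [-7 49 19].

[-7 49 19]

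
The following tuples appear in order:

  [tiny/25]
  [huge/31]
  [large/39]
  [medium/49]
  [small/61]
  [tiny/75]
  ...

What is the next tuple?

[huge/91]

Size: repeats tiny → huge → large → medium → small, so tiny, huge, large, medium, small, tiny → huge.
For the second value, differences are 6, 8, 10, … (increasing by 2 each time): 25, 31, 39, 49, 61, 75 → 91.
Combining the parts gives [huge/91].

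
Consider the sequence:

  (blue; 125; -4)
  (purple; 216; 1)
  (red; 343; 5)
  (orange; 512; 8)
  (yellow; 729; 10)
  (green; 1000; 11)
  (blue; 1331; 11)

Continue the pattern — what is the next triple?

Colour goes blue, purple, red, orange, yellow, green, blue → purple (repeats blue → purple → red → orange → yellow → green).
Second part goes 125, 216, 343, 512, 729, 1000, 1331 → 1728 (perfect cubes: 5³, 6³, 7³, …).
Third part: differences are 5, 4, 3, … (decreasing by 1 each time); -4, 1, 5, 8, 10, 11, 11 → 10.
So the next triple is (purple; 1728; 10).

(purple; 1728; 10)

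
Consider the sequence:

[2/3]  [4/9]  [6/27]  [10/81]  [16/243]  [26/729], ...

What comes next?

First entry: each term is the sum of the two before it, so 2, 4, 6, 10, 16, 26 → 42.
Second entry: ×3 each step; 3, 9, 27, 81, 243, 729 → 2187.
Combining the parts gives [42/2187].

[42/2187]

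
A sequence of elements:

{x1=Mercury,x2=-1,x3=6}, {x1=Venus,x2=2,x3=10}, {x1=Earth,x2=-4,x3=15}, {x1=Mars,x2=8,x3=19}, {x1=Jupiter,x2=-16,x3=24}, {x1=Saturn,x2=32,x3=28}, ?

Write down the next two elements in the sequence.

X1: runs through the planets Mercury→Neptune, so Mercury, Venus, Earth, Mars, Jupiter, Saturn → Uranus → Neptune.
X2 goes -1, 2, -4, 8, -16, 32 → -64 → 128 (×(-2) each step).
X3 goes 6, 10, 15, 19, 24, 28 → 33 → 37 (alternating steps +4, +5, +4, +5, …).
So the next two elements are {x1=Uranus,x2=-64,x3=33} and {x1=Neptune,x2=128,x3=37}.

{x1=Uranus,x2=-64,x3=33}, {x1=Neptune,x2=128,x3=37}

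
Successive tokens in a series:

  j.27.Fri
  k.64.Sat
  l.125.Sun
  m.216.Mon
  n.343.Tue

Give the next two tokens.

o.512.Wed then p.729.Thu

For the letter, letters move forward 1 place in the alphabet: j, k, l, m, n → o → p.
Second component goes 27, 64, 125, 216, 343 → 512 → 729 (perfect cubes: 3³, 4³, 5³, …).
Day goes Fri, Sat, Sun, Mon, Tue → Wed → Thu (runs through the weekdays Mon→Sun).
Putting the parts together: o.512.Wed and then p.729.Thu.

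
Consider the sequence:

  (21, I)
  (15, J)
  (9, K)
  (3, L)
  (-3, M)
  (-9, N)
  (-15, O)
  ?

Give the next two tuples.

First value: −6 each step, so 21, 15, 9, 3, -3, -9, -15 → -21 → -27.
Letter — letters move forward 1 place in the alphabet: I, J, K, L, M, N, O → P → Q.
So the next two tuples are (-21, P) and (-27, Q).

(-21, P), (-27, Q)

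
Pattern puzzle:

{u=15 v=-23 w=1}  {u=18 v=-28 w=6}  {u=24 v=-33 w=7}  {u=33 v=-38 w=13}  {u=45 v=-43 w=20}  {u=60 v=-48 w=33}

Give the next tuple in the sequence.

{u=78 v=-53 w=53}

For the u, differences are 3, 6, 9, … (increasing by 3 each time): 15, 18, 24, 33, 45, 60 → 78.
V: -23, -28, -33, -38, -43, -48 → -53 (−5 each step).
W: 1, 6, 7, 13, 20, 33 → 53 (each term is the sum of the two before it).
Putting it together: {u=78 v=-53 w=53}.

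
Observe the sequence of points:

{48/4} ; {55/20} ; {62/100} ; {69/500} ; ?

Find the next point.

{76/2500}

First part: +7 each step; 48, 55, 62, 69 → 76.
Second part: ×5 each step; 4, 20, 100, 500 → 2500.
Combining the parts gives {76/2500}.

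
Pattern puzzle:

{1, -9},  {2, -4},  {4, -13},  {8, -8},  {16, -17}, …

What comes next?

{32, -12}

First coordinate: 1, 2, 4, 8, 16 → 32 (×2 each step).
Second coordinate: alternating steps +5, −9, +5, −9, …; -9, -4, -13, -8, -17 → -12.
So the next element is {32, -12}.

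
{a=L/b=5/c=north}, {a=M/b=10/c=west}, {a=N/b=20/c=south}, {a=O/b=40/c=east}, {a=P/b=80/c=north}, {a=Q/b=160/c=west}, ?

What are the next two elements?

{a=R/b=320/c=south}, {a=S/b=640/c=east}

A — letters move forward 1 place in the alphabet: L, M, N, O, P, Q → R → S.
B: 5, 10, 20, 40, 80, 160 → 320 → 640 (×2 each step).
C: repeats north → west → south → east; north, west, south, east, north, west → south → east.
So the next two elements are {a=R/b=320/c=south} and {a=S/b=640/c=east}.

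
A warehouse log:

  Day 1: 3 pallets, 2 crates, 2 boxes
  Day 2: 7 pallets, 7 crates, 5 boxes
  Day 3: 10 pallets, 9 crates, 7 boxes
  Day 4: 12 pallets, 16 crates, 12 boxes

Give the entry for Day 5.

Pallets goes 3, 7, 10, 12 → 13 (differences are 4, 3, 2, … (decreasing by 1 each time)).
Crates: each term is the sum of the two before it; 2, 7, 9, 16 → 25.
Boxes goes 2, 5, 7, 12 → 19 (each term is the sum of the two before it).
Combining the parts gives 13 pallets, 25 crates, 19 boxes.

13 pallets, 25 crates, 19 boxes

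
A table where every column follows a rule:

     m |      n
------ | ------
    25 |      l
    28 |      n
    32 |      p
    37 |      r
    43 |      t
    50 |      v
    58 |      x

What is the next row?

Column m: 25, 28, 32, 37, 43, 50, 58 → 67 (differences are 3, 4, 5, … (increasing by 1 each time)).
Column n: letters move forward 2 places in the alphabet; l, n, p, r, t, v, x → z.
So the next row is 67  z.

67  z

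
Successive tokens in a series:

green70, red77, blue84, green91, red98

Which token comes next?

blue105

For the colour, repeats green → red → blue: green, red, blue, green, red → blue.
Second component: 70, 77, 84, 91, 98 → 105 (+7 each step).
So the next token is blue105.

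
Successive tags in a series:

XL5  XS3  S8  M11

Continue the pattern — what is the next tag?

L19

Size goes XL, XS, S, M → L (runs through clothing sizes XS→XL).
Second component: each term is the sum of the two before it, so 5, 3, 8, 11 → 19.
Putting it together: L19.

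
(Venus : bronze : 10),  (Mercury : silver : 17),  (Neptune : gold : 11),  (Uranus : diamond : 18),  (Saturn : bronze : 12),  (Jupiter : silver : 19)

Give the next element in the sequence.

Planet — runs backward through the planets Mercury→Neptune: Venus, Mercury, Neptune, Uranus, Saturn, Jupiter → Mars.
Rank: repeats bronze → silver → gold → diamond; bronze, silver, gold, diamond, bronze, silver → gold.
Third component: alternating steps +7, −6, +7, −6, …; 10, 17, 11, 18, 12, 19 → 13.
Putting it together: (Mars : gold : 13).

(Mars : gold : 13)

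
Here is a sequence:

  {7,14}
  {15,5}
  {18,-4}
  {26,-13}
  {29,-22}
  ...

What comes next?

For the first part, alternating steps +8, +3, +8, +3, …: 7, 15, 18, 26, 29 → 37.
Second part — −9 each step: 14, 5, -4, -13, -22 → -31.
Putting it together: {37,-31}.

{37,-31}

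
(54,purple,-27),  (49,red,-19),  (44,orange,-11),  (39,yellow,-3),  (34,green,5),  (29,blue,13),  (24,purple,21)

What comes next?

First value: −5 each step; 54, 49, 44, 39, 34, 29, 24 → 19.
Colour: repeats purple → red → orange → yellow → green → blue; purple, red, orange, yellow, green, blue, purple → red.
Third value: +8 each step; -27, -19, -11, -3, 5, 13, 21 → 29.
Combining the parts gives (19,red,29).

(19,red,29)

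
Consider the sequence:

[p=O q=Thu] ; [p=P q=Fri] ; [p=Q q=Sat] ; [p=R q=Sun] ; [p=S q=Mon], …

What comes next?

[p=T q=Tue]

P — letters move forward 1 place in the alphabet: O, P, Q, R, S → T.
Q: runs through the weekdays Mon→Sun; Thu, Fri, Sat, Sun, Mon → Tue.
Putting it together: [p=T q=Tue].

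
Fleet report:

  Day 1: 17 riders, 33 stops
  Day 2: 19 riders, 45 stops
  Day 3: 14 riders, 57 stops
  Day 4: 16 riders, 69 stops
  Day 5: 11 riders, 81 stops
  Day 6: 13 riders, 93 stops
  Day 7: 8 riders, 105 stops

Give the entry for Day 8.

10 riders, 117 stops

Riders — alternating steps +2, −5, +2, −5, …: 17, 19, 14, 16, 11, 13, 8 → 10.
Stops: +12 each step; 33, 45, 57, 69, 81, 93, 105 → 117.
Putting it together: 10 riders, 117 stops.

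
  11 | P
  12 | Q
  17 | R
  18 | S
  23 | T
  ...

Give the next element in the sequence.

First coordinate: 11, 12, 17, 18, 23 → 24 (alternating steps +1, +5, +1, +5, …).
For the letter, letters move forward 1 place in the alphabet: P, Q, R, S, T → U.
Putting it together: 24 | U.

24 | U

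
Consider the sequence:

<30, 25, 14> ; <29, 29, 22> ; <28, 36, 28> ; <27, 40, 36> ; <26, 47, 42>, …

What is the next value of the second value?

Second value: alternating steps +4, +7, +4, +7, …, so 25, 29, 36, 40, 47 → 51.

51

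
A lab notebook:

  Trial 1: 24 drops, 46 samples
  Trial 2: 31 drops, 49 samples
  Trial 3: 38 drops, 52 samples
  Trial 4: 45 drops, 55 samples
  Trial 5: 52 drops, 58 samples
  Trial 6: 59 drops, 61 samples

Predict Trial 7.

66 drops, 64 samples

Drops: +7 each step, so 24, 31, 38, 45, 52, 59 → 66.
Samples: +3 each step, so 46, 49, 52, 55, 58, 61 → 64.
So the next row is 66 drops, 64 samples.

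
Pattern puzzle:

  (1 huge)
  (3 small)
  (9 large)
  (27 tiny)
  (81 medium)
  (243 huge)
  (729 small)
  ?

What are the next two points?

(2187 large), (6561 tiny)

First slot goes 1, 3, 9, 27, 81, 243, 729 → 2187 → 6561 (×3 each step).
Size — repeats huge → small → large → tiny → medium: huge, small, large, tiny, medium, huge, small → large → tiny.
So the next two points are (2187 large) and (6561 tiny).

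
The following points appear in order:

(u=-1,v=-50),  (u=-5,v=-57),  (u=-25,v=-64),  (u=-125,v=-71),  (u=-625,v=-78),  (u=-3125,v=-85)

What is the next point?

U goes -1, -5, -25, -125, -625, -3125 → -15625 (×5 each step).
V goes -50, -57, -64, -71, -78, -85 → -92 (−7 each step).
Combining the parts gives (u=-15625,v=-92).

(u=-15625,v=-92)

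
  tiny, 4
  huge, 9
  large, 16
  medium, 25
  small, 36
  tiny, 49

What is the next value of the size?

huge

For the size, repeats tiny → huge → large → medium → small: tiny, huge, large, medium, small, tiny → huge.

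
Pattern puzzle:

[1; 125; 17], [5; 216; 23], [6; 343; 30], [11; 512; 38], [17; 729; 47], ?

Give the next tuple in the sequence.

For the first coordinate, each term is the sum of the two before it: 1, 5, 6, 11, 17 → 28.
Second coordinate: perfect cubes: 5³, 6³, 7³, …, so 125, 216, 343, 512, 729 → 1000.
Third coordinate goes 17, 23, 30, 38, 47 → 57 (differences are 6, 7, 8, … (increasing by 1 each time)).
So the next tuple is [28; 1000; 57].

[28; 1000; 57]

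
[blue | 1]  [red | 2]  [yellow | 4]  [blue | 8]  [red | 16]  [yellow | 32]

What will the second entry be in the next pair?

Second entry: ×2 each step; 1, 2, 4, 8, 16, 32 → 64.

64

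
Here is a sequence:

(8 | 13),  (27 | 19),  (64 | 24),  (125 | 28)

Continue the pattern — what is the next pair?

(216 | 31)

First entry: 8, 27, 64, 125 → 216 (perfect cubes: 2³, 3³, 4³, …).
Second entry: differences are 6, 5, 4, … (decreasing by 1 each time); 13, 19, 24, 28 → 31.
Putting it together: (216 | 31).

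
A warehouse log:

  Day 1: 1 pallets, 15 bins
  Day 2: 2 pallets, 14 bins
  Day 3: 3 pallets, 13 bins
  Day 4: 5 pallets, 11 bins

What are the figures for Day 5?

Pallets — each term is the sum of the two before it: 1, 2, 3, 5 → 8.
Bins: together with the pallets always sums to 16; 15, 14, 13, 11 → 8.
So the next record is 8 pallets, 8 bins.

8 pallets, 8 bins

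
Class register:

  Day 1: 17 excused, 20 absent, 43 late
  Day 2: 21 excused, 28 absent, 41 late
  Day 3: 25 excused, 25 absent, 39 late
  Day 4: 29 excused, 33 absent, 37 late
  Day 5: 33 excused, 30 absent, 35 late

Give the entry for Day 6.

Excused — +4 each step: 17, 21, 25, 29, 33 → 37.
For the absent, alternating steps +8, −3, +8, −3, …: 20, 28, 25, 33, 30 → 38.
Late: −2 each step, so 43, 41, 39, 37, 35 → 33.
Putting it together: 37 excused, 38 absent, 33 late.

37 excused, 38 absent, 33 late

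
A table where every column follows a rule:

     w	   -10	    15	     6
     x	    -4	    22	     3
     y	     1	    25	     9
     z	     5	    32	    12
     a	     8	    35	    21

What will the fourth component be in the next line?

Fourth component: each term is the sum of the two before it, so 6, 3, 9, 12, 21 → 33.

33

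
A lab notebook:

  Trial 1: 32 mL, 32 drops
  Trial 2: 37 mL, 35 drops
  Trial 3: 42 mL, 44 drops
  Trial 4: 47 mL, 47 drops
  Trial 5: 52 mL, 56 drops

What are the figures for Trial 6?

57 mL, 59 drops

ML: +5 each step; 32, 37, 42, 47, 52 → 57.
Drops: alternating steps +3, +9, +3, +9, …, so 32, 35, 44, 47, 56 → 59.
Combining the parts gives 57 mL, 59 drops.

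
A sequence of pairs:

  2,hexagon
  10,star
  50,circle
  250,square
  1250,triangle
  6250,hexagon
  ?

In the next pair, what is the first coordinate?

For the first coordinate, ×5 each step: 2, 10, 50, 250, 1250, 6250 → 31250.
Shape: repeats hexagon → star → circle → square → triangle, so hexagon, star, circle, square, triangle, hexagon → star.

31250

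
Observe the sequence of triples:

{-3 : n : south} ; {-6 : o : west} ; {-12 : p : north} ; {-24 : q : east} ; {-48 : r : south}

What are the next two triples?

{-96 : s : west}, {-192 : t : north}

For the first value, ×2 each step: -3, -6, -12, -24, -48 → -96 → -192.
For the letter, letters move forward 1 place in the alphabet: n, o, p, q, r → s → t.
Direction: repeats south → west → north → east; south, west, north, east, south → west → north.
Putting the parts together: {-96 : s : west} and then {-192 : t : north}.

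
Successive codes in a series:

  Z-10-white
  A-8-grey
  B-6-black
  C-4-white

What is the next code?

D-2-grey

Letter — letters move forward 1 place in the alphabet, wrapping Z→A: Z, A, B, C → D.
Second component — −2 each step: 10, 8, 6, 4 → 2.
Shade: repeats white → grey → black; white, grey, black, white → grey.
So the next code is D-2-grey.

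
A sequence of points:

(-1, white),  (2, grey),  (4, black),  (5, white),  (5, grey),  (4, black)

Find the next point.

(2, white)

First coordinate goes -1, 2, 4, 5, 5, 4 → 2 (differences are 3, 2, 1, … (decreasing by 1 each time)).
Shade: repeats white → grey → black, so white, grey, black, white, grey, black → white.
So the next point is (2, white).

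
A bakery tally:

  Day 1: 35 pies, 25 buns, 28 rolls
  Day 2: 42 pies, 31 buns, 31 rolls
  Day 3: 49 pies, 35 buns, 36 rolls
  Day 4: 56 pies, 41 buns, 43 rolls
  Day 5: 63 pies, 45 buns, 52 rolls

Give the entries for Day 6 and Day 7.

Pies: 35, 42, 49, 56, 63 → 70 → 77 (+7 each step).
Buns — alternating steps +6, +4, +6, +4, …: 25, 31, 35, 41, 45 → 51 → 55.
Rolls: 28, 31, 36, 43, 52 → 63 → 76 (differences are 3, 5, 7, … (increasing by 2 each time)).
So the next two lines are 70 pies, 51 buns, 63 rolls and 77 pies, 55 buns, 76 rolls.

70 pies, 51 buns, 63 rolls; 77 pies, 55 buns, 76 rolls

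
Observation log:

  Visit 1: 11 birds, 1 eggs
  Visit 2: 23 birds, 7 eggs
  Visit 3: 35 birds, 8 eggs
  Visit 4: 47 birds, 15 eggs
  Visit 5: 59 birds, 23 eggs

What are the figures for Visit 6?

71 birds, 38 eggs

For the birds, +12 each step: 11, 23, 35, 47, 59 → 71.
Eggs — each term is the sum of the two before it: 1, 7, 8, 15, 23 → 38.
Putting it together: 71 birds, 38 eggs.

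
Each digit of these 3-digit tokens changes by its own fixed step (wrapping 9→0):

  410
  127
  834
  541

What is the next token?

First digit: −3 each step, mod 10, so 4, 1, 8, 5 → 2.
Second digit: +1 each step, mod 10, so 1, 2, 3, 4 → 5.
Third digit: −3 each step, mod 10, so 0, 7, 4, 1 → 8.
Putting it together: 258.

258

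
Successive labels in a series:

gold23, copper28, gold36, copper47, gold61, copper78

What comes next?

For the metal, alternates gold ↔ copper: gold, copper, gold, copper, gold, copper → gold.
Second component: differences are 5, 8, 11, … (increasing by 3 each time), so 23, 28, 36, 47, 61, 78 → 98.
Putting it together: gold98.

gold98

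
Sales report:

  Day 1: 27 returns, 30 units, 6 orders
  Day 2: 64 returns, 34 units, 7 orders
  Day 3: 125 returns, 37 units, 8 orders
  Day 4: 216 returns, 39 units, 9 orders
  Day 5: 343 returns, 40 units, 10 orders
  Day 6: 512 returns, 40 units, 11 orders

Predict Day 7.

Returns — perfect cubes: 3³, 4³, 5³, …: 27, 64, 125, 216, 343, 512 → 729.
Units: differences are 4, 3, 2, … (decreasing by 1 each time), so 30, 34, 37, 39, 40, 40 → 39.
For the orders, +1 each step: 6, 7, 8, 9, 10, 11 → 12.
Putting it together: 729 returns, 39 units, 12 orders.

729 returns, 39 units, 12 orders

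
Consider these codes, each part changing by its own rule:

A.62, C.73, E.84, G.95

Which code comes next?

Letter: A, C, E, G → I (letters move forward 2 places in the alphabet).
Second component: +11 each step; 62, 73, 84, 95 → 106.
Putting it together: I.106.

I.106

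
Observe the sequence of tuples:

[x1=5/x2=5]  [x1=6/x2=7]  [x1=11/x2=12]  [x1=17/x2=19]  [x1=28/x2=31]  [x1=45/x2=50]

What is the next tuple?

[x1=73/x2=81]

For the x1, each term is the sum of the two before it: 5, 6, 11, 17, 28, 45 → 73.
X2: 5, 7, 12, 19, 31, 50 → 81 (each term is the sum of the two before it).
So the next tuple is [x1=73/x2=81].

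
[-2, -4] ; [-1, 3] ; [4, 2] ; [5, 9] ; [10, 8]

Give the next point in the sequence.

First coordinate: -2, -1, 4, 5, 10 → 11 (alternating steps +1, +5, +1, +5, …).
Second coordinate: alternating steps +7, −1, +7, −1, …, so -4, 3, 2, 9, 8 → 15.
Combining the parts gives [11, 15].

[11, 15]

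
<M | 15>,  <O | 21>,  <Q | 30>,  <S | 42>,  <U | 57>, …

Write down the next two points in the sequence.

<W | 75>, <Y | 96>

Letter — letters move forward 2 places in the alphabet: M, O, Q, S, U → W → Y.
Second part: differences are 6, 9, 12, … (increasing by 3 each time), so 15, 21, 30, 42, 57 → 75 → 96.
So the next two points are <W | 75> and <Y | 96>.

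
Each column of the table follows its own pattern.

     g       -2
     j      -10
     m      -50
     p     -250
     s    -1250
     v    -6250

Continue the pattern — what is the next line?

y  -31250

Letter: letters move forward 3 places in the alphabet; g, j, m, p, s, v → y.
For the second component, ×5 each step: -2, -10, -50, -250, -1250, -6250 → -31250.
Putting it together: y  -31250.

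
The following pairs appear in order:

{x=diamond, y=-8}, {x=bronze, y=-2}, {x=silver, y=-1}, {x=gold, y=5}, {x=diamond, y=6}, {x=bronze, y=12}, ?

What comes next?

X: repeats diamond → bronze → silver → gold; diamond, bronze, silver, gold, diamond, bronze → silver.
Y: alternating steps +6, +1, +6, +1, …, so -8, -2, -1, 5, 6, 12 → 13.
Putting it together: {x=silver, y=13}.

{x=silver, y=13}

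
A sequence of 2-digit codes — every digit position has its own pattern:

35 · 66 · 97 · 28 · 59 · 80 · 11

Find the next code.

For the first digit, +3 each step, mod 10: 3, 6, 9, 2, 5, 8, 1 → 4.
Second digit: +1 each step, mod 10; 5, 6, 7, 8, 9, 0, 1 → 2.
So the next code is 42.

42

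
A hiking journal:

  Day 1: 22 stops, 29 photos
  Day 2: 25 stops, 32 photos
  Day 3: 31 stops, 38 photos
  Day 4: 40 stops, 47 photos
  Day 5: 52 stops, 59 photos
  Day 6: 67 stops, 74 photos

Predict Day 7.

85 stops, 92 photos

Stops: differences are 3, 6, 9, … (increasing by 3 each time); 22, 25, 31, 40, 52, 67 → 85.
Photos: 29, 32, 38, 47, 59, 74 → 92 (always 7 more than the stops).
Putting it together: 85 stops, 92 photos.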